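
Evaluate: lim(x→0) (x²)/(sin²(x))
This is a 0/0 indeterminate form.

Apply L'Hôpital's rule: differentiate numerator and denominator separately.
  f(x) = x^2   ⇒   f'(x) = 2·x
  g(x) = sin(x)^2   ⇒   g'(x) = 2·sin(x)·cos(x)
  lim(x→0) f'(x)/g'(x) = lim(x→0) (2·x)/(2·sin(x)·cos(x))
  = 1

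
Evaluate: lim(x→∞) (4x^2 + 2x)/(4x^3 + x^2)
This is an ∞/∞ indeterminate form.

Apply L'Hôpital's rule: differentiate numerator and denominator separately.
  f(x) = 4·x^2 + 2·x   ⇒   f'(x) = 8·x + 2
  g(x) = 4·x^3 + x^2   ⇒   g'(x) = 12·x^2 + 2·x
  lim(x→∞) f'(x)/g'(x) = lim(x→∞) (8·x + 2)/(12·x^2 + 2·x)
  = 0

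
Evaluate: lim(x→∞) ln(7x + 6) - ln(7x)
This is an ∞-∞ indeterminate form.

Combine fractions or rationalize to convert ∞-∞ to 0/0 form:
  lim(x→∞) ln(7x + 6) - ln(7x) = 0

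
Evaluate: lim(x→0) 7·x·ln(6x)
This is a 0·∞ indeterminate form.

Rewrite 0·∞ as a quotient (0/0 or ∞/∞ form), then apply L'Hôpital's rule:
  lim(x→0) 7·x·ln(6x) = 0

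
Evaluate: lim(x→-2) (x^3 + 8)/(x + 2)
This is a standard limit.

Factor or rationalize the expression:
  lim(x→-2) (x^3 + 8)/(x + 2) = 12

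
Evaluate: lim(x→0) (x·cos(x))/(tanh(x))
This is a 0/0 indeterminate form.

Apply L'Hôpital's rule: differentiate numerator and denominator separately.
  f(x) = x·cos(x)   ⇒   f'(x) = -x·sin(x) + cos(x)
  g(x) = tanh(x)   ⇒   g'(x) = 1 - tanh(x)^2
  lim(x→0) f'(x)/g'(x) = lim(x→0) (-x·sin(x) + cos(x))/(1 - tanh(x)^2)
  = 1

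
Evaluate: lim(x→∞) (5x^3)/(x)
This is an ∞/∞ indeterminate form.

Apply L'Hôpital's rule: differentiate numerator and denominator separately.
  f(x) = 5·x^3   ⇒   f'(x) = 15·x^2
  g(x) = x   ⇒   g'(x) = 1
  lim(x→∞) f'(x)/g'(x) = lim(x→∞) (15·x^2)/(1)
  = ∞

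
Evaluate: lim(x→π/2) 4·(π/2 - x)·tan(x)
This is a 0·∞ indeterminate form.

Rewrite 0·∞ as a quotient (0/0 or ∞/∞ form), then apply L'Hôpital's rule:
  lim(x→π/2) 4·(π/2 - x)·tan(x) = 4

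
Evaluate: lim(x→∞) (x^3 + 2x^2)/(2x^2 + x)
This is an ∞/∞ indeterminate form.

Apply L'Hôpital's rule: differentiate numerator and denominator separately.
  f(x) = x^3 + 2·x^2   ⇒   f'(x) = 3·x^2 + 4·x
  g(x) = 2·x^2 + x   ⇒   g'(x) = 4·x + 1
  lim(x→∞) f'(x)/g'(x) = lim(x→∞) (3·x^2 + 4·x)/(4·x + 1)
  = ∞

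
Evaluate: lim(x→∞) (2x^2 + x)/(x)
This is an ∞/∞ indeterminate form.

Apply L'Hôpital's rule: differentiate numerator and denominator separately.
  f(x) = 2·x^2 + x   ⇒   f'(x) = 4·x + 1
  g(x) = x   ⇒   g'(x) = 1
  lim(x→∞) f'(x)/g'(x) = lim(x→∞) (4·x + 1)/(1)
  = ∞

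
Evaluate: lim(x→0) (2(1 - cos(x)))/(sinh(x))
This is a 0/0 indeterminate form.

Apply L'Hôpital's rule: differentiate numerator and denominator separately.
  f(x) = 2 - 2·cos(x)   ⇒   f'(x) = 2·sin(x)
  g(x) = sinh(x)   ⇒   g'(x) = cosh(x)
  lim(x→0) f'(x)/g'(x) = lim(x→0) (2·sin(x))/(cosh(x))
  = 0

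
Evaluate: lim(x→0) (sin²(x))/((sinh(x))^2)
This is a 0/0 indeterminate form.

Apply L'Hôpital's rule: differentiate numerator and denominator separately.
  f(x) = sin(x)^2   ⇒   f'(x) = 2·sin(x)·cos(x)
  g(x) = sinh(x)^2   ⇒   g'(x) = 2·sinh(x)·cosh(x)
  lim(x→0) f'(x)/g'(x) = lim(x→0) (2·sin(x)·cos(x))/(2·sinh(x)·cosh(x))
  = 1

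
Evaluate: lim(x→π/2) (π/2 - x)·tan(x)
This is a 0·∞ indeterminate form.

Rewrite 0·∞ as a quotient (0/0 or ∞/∞ form), then apply L'Hôpital's rule:
  lim(x→π/2) (π/2 - x)·tan(x) = 1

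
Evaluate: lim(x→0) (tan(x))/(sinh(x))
This is a 0/0 indeterminate form.

Apply L'Hôpital's rule: differentiate numerator and denominator separately.
  f(x) = tan(x)   ⇒   f'(x) = tan(x)^2 + 1
  g(x) = sinh(x)   ⇒   g'(x) = cosh(x)
  lim(x→0) f'(x)/g'(x) = lim(x→0) (tan(x)^2 + 1)/(cosh(x))
  = 1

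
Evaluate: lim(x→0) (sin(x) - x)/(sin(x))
This is a 0/0 indeterminate form.

Apply L'Hôpital's rule: differentiate numerator and denominator separately.
  f(x) = -x + sin(x)   ⇒   f'(x) = cos(x) - 1
  g(x) = sin(x)   ⇒   g'(x) = cos(x)
  lim(x→0) f'(x)/g'(x) = lim(x→0) (cos(x) - 1)/(cos(x))
  = 0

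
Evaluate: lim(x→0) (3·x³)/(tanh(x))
This is a 0/0 indeterminate form.

Apply L'Hôpital's rule: differentiate numerator and denominator separately.
  f(x) = 3·x^3   ⇒   f'(x) = 9·x^2
  g(x) = tanh(x)   ⇒   g'(x) = 1 - tanh(x)^2
  lim(x→0) f'(x)/g'(x) = lim(x→0) (9·x^2)/(1 - tanh(x)^2)
  = 0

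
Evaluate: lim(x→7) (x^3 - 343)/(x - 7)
This is a standard limit.

Factor or rationalize the expression:
  lim(x→7) (x^3 - 343)/(x - 7) = 147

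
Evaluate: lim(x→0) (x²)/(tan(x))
This is a 0/0 indeterminate form.

Apply L'Hôpital's rule: differentiate numerator and denominator separately.
  f(x) = x^2   ⇒   f'(x) = 2·x
  g(x) = tan(x)   ⇒   g'(x) = tan(x)^2 + 1
  lim(x→0) f'(x)/g'(x) = lim(x→0) (2·x)/(tan(x)^2 + 1)
  = 0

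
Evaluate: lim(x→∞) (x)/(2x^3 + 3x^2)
This is an ∞/∞ indeterminate form.

Apply L'Hôpital's rule: differentiate numerator and denominator separately.
  f(x) = x   ⇒   f'(x) = 1
  g(x) = 2·x^3 + 3·x^2   ⇒   g'(x) = 6·x^2 + 6·x
  lim(x→∞) f'(x)/g'(x) = lim(x→∞) (1)/(6·x^2 + 6·x)
  = 0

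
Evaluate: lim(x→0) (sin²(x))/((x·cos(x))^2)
This is a 0/0 indeterminate form.

Apply L'Hôpital's rule: differentiate numerator and denominator separately.
  f(x) = sin(x)^2   ⇒   f'(x) = 2·sin(x)·cos(x)
  g(x) = x^2·cos(x)^2   ⇒   g'(x) = -2·x^2·sin(x)·cos(x) + 2·x·cos(x)^2
  lim(x→0) f'(x)/g'(x) = lim(x→0) (2·sin(x)·cos(x))/(-2·x^2·sin(x)·cos(x) + 2·x·cos(x)^2)
  = 1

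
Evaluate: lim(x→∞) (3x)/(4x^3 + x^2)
This is an ∞/∞ indeterminate form.

Apply L'Hôpital's rule: differentiate numerator and denominator separately.
  f(x) = 3·x   ⇒   f'(x) = 3
  g(x) = 4·x^3 + x^2   ⇒   g'(x) = 12·x^2 + 2·x
  lim(x→∞) f'(x)/g'(x) = lim(x→∞) (3)/(12·x^2 + 2·x)
  = 0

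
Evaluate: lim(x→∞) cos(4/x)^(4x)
This is an exponential indeterminate form.

For exponential indeterminate forms, take the natural log:
  Let L = lim(x→∞) cos(4/x)^(4x)
  Then ln(L) = lim(x→∞) [exponent × ln(base)]
  Evaluate using L'Hôpital or standard limits, then exponentiate.
  L = 1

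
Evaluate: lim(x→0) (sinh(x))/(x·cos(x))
This is a 0/0 indeterminate form.

Apply L'Hôpital's rule: differentiate numerator and denominator separately.
  f(x) = sinh(x)   ⇒   f'(x) = cosh(x)
  g(x) = x·cos(x)   ⇒   g'(x) = -x·sin(x) + cos(x)
  lim(x→0) f'(x)/g'(x) = lim(x→0) (cosh(x))/(-x·sin(x) + cos(x))
  = 1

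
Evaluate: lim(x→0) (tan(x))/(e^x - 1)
This is a 0/0 indeterminate form.

Apply L'Hôpital's rule: differentiate numerator and denominator separately.
  f(x) = tan(x)   ⇒   f'(x) = tan(x)^2 + 1
  g(x) = e^(x) - 1   ⇒   g'(x) = e^(x)
  lim(x→0) f'(x)/g'(x) = lim(x→0) (tan(x)^2 + 1)/(e^(x))
  = 1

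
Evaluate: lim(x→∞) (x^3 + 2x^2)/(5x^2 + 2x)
This is an ∞/∞ indeterminate form.

Apply L'Hôpital's rule: differentiate numerator and denominator separately.
  f(x) = x^3 + 2·x^2   ⇒   f'(x) = 3·x^2 + 4·x
  g(x) = 5·x^2 + 2·x   ⇒   g'(x) = 10·x + 2
  lim(x→∞) f'(x)/g'(x) = lim(x→∞) (3·x^2 + 4·x)/(10·x + 2)
  = ∞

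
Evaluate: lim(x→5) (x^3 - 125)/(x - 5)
This is a standard limit.

Factor or rationalize the expression:
  lim(x→5) (x^3 - 125)/(x - 5) = 75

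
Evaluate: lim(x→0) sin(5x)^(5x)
This is an exponential indeterminate form.

For exponential indeterminate forms, take the natural log:
  Let L = lim(x→0) sin(5x)^(5x)
  Then ln(L) = lim(x→0) [exponent × ln(base)]
  Evaluate using L'Hôpital or standard limits, then exponentiate.
  L = 1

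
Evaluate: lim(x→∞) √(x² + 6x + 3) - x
This is an ∞-∞ indeterminate form.

Combine fractions or rationalize to convert ∞-∞ to 0/0 form:
  lim(x→∞) √(x² + 6x + 3) - x = 3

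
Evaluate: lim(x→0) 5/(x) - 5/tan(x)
This is an ∞-∞ indeterminate form.

Combine fractions or rationalize to convert ∞-∞ to 0/0 form:
  lim(x→0) 5/(x) - 5/tan(x) = 0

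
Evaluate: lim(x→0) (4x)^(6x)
This is an exponential indeterminate form.

For exponential indeterminate forms, take the natural log:
  Let L = lim(x→0) (4x)^(6x)
  Then ln(L) = lim(x→0) [exponent × ln(base)]
  Evaluate using L'Hôpital or standard limits, then exponentiate.
  L = 1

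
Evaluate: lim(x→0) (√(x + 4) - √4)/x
This is a standard limit.

Factor or rationalize the expression:
  lim(x→0) (√(x + 4) - √4)/x = 1/4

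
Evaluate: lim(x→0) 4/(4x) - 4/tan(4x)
This is an ∞-∞ indeterminate form.

Combine fractions or rationalize to convert ∞-∞ to 0/0 form:
  lim(x→0) 4/(4x) - 4/tan(4x) = 0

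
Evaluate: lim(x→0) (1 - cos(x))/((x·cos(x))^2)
This is a 0/0 indeterminate form.

Apply L'Hôpital's rule: differentiate numerator and denominator separately.
  f(x) = 1 - cos(x)   ⇒   f'(x) = sin(x)
  g(x) = x^2·cos(x)^2   ⇒   g'(x) = -2·x^2·sin(x)·cos(x) + 2·x·cos(x)^2
  lim(x→0) f'(x)/g'(x) = lim(x→0) (sin(x))/(-2·x^2·sin(x)·cos(x) + 2·x·cos(x)^2)
  = 1/2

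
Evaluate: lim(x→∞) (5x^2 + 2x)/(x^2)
This is an ∞/∞ indeterminate form.

Apply L'Hôpital's rule: differentiate numerator and denominator separately.
  f(x) = 5·x^2 + 2·x   ⇒   f'(x) = 10·x + 2
  g(x) = x^2   ⇒   g'(x) = 2·x
  lim(x→∞) f'(x)/g'(x) = lim(x→∞) (10·x + 2)/(2·x)
  = 5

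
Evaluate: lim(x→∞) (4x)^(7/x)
This is an exponential indeterminate form.

For exponential indeterminate forms, take the natural log:
  Let L = lim(x→∞) (4x)^(7/x)
  Then ln(L) = lim(x→∞) [exponent × ln(base)]
  Evaluate using L'Hôpital or standard limits, then exponentiate.
  L = 1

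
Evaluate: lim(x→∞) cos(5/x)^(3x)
This is an exponential indeterminate form.

For exponential indeterminate forms, take the natural log:
  Let L = lim(x→∞) cos(5/x)^(3x)
  Then ln(L) = lim(x→∞) [exponent × ln(base)]
  Evaluate using L'Hôpital or standard limits, then exponentiate.
  L = 1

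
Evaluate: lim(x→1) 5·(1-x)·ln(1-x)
This is a 0·∞ indeterminate form.

Rewrite 0·∞ as a quotient (0/0 or ∞/∞ form), then apply L'Hôpital's rule:
  lim(x→1) 5·(1-x)·ln(1-x) = 0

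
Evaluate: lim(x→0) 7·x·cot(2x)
This is a 0·∞ indeterminate form.

Rewrite 0·∞ as a quotient (0/0 or ∞/∞ form), then apply L'Hôpital's rule:
  lim(x→0) 7·x·cot(2x) = 7/2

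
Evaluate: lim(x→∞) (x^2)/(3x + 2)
This is an ∞/∞ indeterminate form.

Apply L'Hôpital's rule: differentiate numerator and denominator separately.
  f(x) = x^2   ⇒   f'(x) = 2·x
  g(x) = 3·x + 2   ⇒   g'(x) = 3
  lim(x→∞) f'(x)/g'(x) = lim(x→∞) (2·x)/(3)
  = ∞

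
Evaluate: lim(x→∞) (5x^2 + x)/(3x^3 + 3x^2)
This is an ∞/∞ indeterminate form.

Apply L'Hôpital's rule: differentiate numerator and denominator separately.
  f(x) = 5·x^2 + x   ⇒   f'(x) = 10·x + 1
  g(x) = 3·x^3 + 3·x^2   ⇒   g'(x) = 9·x^2 + 6·x
  lim(x→∞) f'(x)/g'(x) = lim(x→∞) (10·x + 1)/(9·x^2 + 6·x)
  = 0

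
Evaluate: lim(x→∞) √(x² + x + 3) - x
This is an ∞-∞ indeterminate form.

Combine fractions or rationalize to convert ∞-∞ to 0/0 form:
  lim(x→∞) √(x² + x + 3) - x = 1/2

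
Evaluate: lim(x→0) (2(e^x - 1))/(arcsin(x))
This is a 0/0 indeterminate form.

Apply L'Hôpital's rule: differentiate numerator and denominator separately.
  f(x) = 2·e^(x) - 2   ⇒   f'(x) = 2·e^(x)
  g(x) = asin(x)   ⇒   g'(x) = 1/sqrt(1 - x^2)
  lim(x→0) f'(x)/g'(x) = lim(x→0) (2·e^(x))/(1/sqrt(1 - x^2))
  = 2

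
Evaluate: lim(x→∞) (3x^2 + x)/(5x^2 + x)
This is an ∞/∞ indeterminate form.

Apply L'Hôpital's rule: differentiate numerator and denominator separately.
  f(x) = 3·x^2 + x   ⇒   f'(x) = 6·x + 1
  g(x) = 5·x^2 + x   ⇒   g'(x) = 10·x + 1
  lim(x→∞) f'(x)/g'(x) = lim(x→∞) (6·x + 1)/(10·x + 1)
  = 3/5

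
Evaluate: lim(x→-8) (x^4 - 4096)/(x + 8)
This is a standard limit.

Factor or rationalize the expression:
  lim(x→-8) (x^4 - 4096)/(x + 8) = -2048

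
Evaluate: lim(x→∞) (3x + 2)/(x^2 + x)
This is an ∞/∞ indeterminate form.

Apply L'Hôpital's rule: differentiate numerator and denominator separately.
  f(x) = 3·x + 2   ⇒   f'(x) = 3
  g(x) = x^2 + x   ⇒   g'(x) = 2·x + 1
  lim(x→∞) f'(x)/g'(x) = lim(x→∞) (3)/(2·x + 1)
  = 0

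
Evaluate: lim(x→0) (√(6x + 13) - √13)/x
This is a standard limit.

Factor or rationalize the expression:
  lim(x→0) (√(6x + 13) - √13)/x = 3·sqrt(13)/13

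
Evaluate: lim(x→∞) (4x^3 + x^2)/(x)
This is an ∞/∞ indeterminate form.

Apply L'Hôpital's rule: differentiate numerator and denominator separately.
  f(x) = 4·x^3 + x^2   ⇒   f'(x) = 12·x^2 + 2·x
  g(x) = x   ⇒   g'(x) = 1
  lim(x→∞) f'(x)/g'(x) = lim(x→∞) (12·x^2 + 2·x)/(1)
  = ∞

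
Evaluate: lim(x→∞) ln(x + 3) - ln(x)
This is an ∞-∞ indeterminate form.

Combine fractions or rationalize to convert ∞-∞ to 0/0 form:
  lim(x→∞) ln(x + 3) - ln(x) = 0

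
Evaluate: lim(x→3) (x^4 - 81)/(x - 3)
This is a standard limit.

Factor or rationalize the expression:
  lim(x→3) (x^4 - 81)/(x - 3) = 108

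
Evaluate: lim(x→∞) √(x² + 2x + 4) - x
This is an ∞-∞ indeterminate form.

Combine fractions or rationalize to convert ∞-∞ to 0/0 form:
  lim(x→∞) √(x² + 2x + 4) - x = 1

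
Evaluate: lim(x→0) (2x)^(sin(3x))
This is an exponential indeterminate form.

For exponential indeterminate forms, take the natural log:
  Let L = lim(x→0) (2x)^(sin(3x))
  Then ln(L) = lim(x→0) [exponent × ln(base)]
  Evaluate using L'Hôpital or standard limits, then exponentiate.
  L = 1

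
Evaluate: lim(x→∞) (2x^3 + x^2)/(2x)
This is an ∞/∞ indeterminate form.

Apply L'Hôpital's rule: differentiate numerator and denominator separately.
  f(x) = 2·x^3 + x^2   ⇒   f'(x) = 6·x^2 + 2·x
  g(x) = 2·x   ⇒   g'(x) = 2
  lim(x→∞) f'(x)/g'(x) = lim(x→∞) (6·x^2 + 2·x)/(2)
  = ∞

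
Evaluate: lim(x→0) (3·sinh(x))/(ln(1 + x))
This is a 0/0 indeterminate form.

Apply L'Hôpital's rule: differentiate numerator and denominator separately.
  f(x) = 3·sinh(x)   ⇒   f'(x) = 3·cosh(x)
  g(x) = ln(x + 1)   ⇒   g'(x) = 1/(x + 1)
  lim(x→0) f'(x)/g'(x) = lim(x→0) (3·cosh(x))/(1/(x + 1))
  = 3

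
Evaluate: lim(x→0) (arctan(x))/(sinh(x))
This is a 0/0 indeterminate form.

Apply L'Hôpital's rule: differentiate numerator and denominator separately.
  f(x) = atan(x)   ⇒   f'(x) = 1/(x^2 + 1)
  g(x) = sinh(x)   ⇒   g'(x) = cosh(x)
  lim(x→0) f'(x)/g'(x) = lim(x→0) (1/(x^2 + 1))/(cosh(x))
  = 1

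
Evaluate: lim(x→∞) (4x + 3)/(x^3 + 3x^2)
This is an ∞/∞ indeterminate form.

Apply L'Hôpital's rule: differentiate numerator and denominator separately.
  f(x) = 4·x + 3   ⇒   f'(x) = 4
  g(x) = x^3 + 3·x^2   ⇒   g'(x) = 3·x^2 + 6·x
  lim(x→∞) f'(x)/g'(x) = lim(x→∞) (4)/(3·x^2 + 6·x)
  = 0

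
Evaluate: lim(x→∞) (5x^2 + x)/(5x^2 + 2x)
This is an ∞/∞ indeterminate form.

Apply L'Hôpital's rule: differentiate numerator and denominator separately.
  f(x) = 5·x^2 + x   ⇒   f'(x) = 10·x + 1
  g(x) = 5·x^2 + 2·x   ⇒   g'(x) = 10·x + 2
  lim(x→∞) f'(x)/g'(x) = lim(x→∞) (10·x + 1)/(10·x + 2)
  = 1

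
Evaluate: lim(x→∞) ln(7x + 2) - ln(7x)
This is an ∞-∞ indeterminate form.

Combine fractions or rationalize to convert ∞-∞ to 0/0 form:
  lim(x→∞) ln(7x + 2) - ln(7x) = 0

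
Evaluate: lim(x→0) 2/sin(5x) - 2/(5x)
This is an ∞-∞ indeterminate form.

Combine fractions or rationalize to convert ∞-∞ to 0/0 form:
  lim(x→0) 2/sin(5x) - 2/(5x) = 0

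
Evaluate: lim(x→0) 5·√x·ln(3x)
This is a 0·∞ indeterminate form.

Rewrite 0·∞ as a quotient (0/0 or ∞/∞ form), then apply L'Hôpital's rule:
  lim(x→0) 5·√x·ln(3x) = 0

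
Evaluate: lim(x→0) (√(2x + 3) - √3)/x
This is a standard limit.

Factor or rationalize the expression:
  lim(x→0) (√(2x + 3) - √3)/x = sqrt(3)/3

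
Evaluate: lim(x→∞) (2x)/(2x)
This is an ∞/∞ indeterminate form.

Apply L'Hôpital's rule: differentiate numerator and denominator separately.
  f(x) = 2·x   ⇒   f'(x) = 2
  g(x) = 2·x   ⇒   g'(x) = 2
  lim(x→∞) f'(x)/g'(x) = lim(x→∞) (2)/(2)
  = 1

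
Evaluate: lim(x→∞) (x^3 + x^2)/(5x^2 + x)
This is an ∞/∞ indeterminate form.

Apply L'Hôpital's rule: differentiate numerator and denominator separately.
  f(x) = x^3 + x^2   ⇒   f'(x) = 3·x^2 + 2·x
  g(x) = 5·x^2 + x   ⇒   g'(x) = 10·x + 1
  lim(x→∞) f'(x)/g'(x) = lim(x→∞) (3·x^2 + 2·x)/(10·x + 1)
  = ∞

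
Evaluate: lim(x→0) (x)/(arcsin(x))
This is a 0/0 indeterminate form.

Apply L'Hôpital's rule: differentiate numerator and denominator separately.
  f(x) = x   ⇒   f'(x) = 1
  g(x) = asin(x)   ⇒   g'(x) = 1/sqrt(1 - x^2)
  lim(x→0) f'(x)/g'(x) = lim(x→0) (1)/(1/sqrt(1 - x^2))
  = 1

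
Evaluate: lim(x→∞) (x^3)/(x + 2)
This is an ∞/∞ indeterminate form.

Apply L'Hôpital's rule: differentiate numerator and denominator separately.
  f(x) = x^3   ⇒   f'(x) = 3·x^2
  g(x) = x + 2   ⇒   g'(x) = 1
  lim(x→∞) f'(x)/g'(x) = lim(x→∞) (3·x^2)/(1)
  = ∞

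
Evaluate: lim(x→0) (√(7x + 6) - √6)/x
This is a standard limit.

Factor or rationalize the expression:
  lim(x→0) (√(7x + 6) - √6)/x = 7·sqrt(6)/12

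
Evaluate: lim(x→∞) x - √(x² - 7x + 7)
This is an ∞-∞ indeterminate form.

Combine fractions or rationalize to convert ∞-∞ to 0/0 form:
  lim(x→∞) x - √(x² - 7x + 7) = 7/2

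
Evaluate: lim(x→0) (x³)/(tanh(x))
This is a 0/0 indeterminate form.

Apply L'Hôpital's rule: differentiate numerator and denominator separately.
  f(x) = x^3   ⇒   f'(x) = 3·x^2
  g(x) = tanh(x)   ⇒   g'(x) = 1 - tanh(x)^2
  lim(x→0) f'(x)/g'(x) = lim(x→0) (3·x^2)/(1 - tanh(x)^2)
  = 0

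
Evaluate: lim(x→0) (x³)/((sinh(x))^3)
This is a 0/0 indeterminate form.

Apply L'Hôpital's rule: differentiate numerator and denominator separately.
  f(x) = x^3   ⇒   f'(x) = 3·x^2
  g(x) = sinh(x)^3   ⇒   g'(x) = 3·sinh(x)^2·cosh(x)
  lim(x→0) f'(x)/g'(x) = lim(x→0) (3·x^2)/(3·sinh(x)^2·cosh(x))
  = 1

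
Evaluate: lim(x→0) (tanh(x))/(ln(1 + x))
This is a 0/0 indeterminate form.

Apply L'Hôpital's rule: differentiate numerator and denominator separately.
  f(x) = tanh(x)   ⇒   f'(x) = 1 - tanh(x)^2
  g(x) = ln(x + 1)   ⇒   g'(x) = 1/(x + 1)
  lim(x→0) f'(x)/g'(x) = lim(x→0) (1 - tanh(x)^2)/(1/(x + 1))
  = 1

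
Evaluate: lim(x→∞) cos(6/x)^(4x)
This is an exponential indeterminate form.

For exponential indeterminate forms, take the natural log:
  Let L = lim(x→∞) cos(6/x)^(4x)
  Then ln(L) = lim(x→∞) [exponent × ln(base)]
  Evaluate using L'Hôpital or standard limits, then exponentiate.
  L = 1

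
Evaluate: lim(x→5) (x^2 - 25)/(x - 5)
This is a standard limit.

Factor or rationalize the expression:
  lim(x→5) (x^2 - 25)/(x - 5) = 10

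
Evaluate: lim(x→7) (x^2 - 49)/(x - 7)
This is a standard limit.

Factor or rationalize the expression:
  lim(x→7) (x^2 - 49)/(x - 7) = 14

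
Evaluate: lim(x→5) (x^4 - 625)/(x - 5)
This is a standard limit.

Factor or rationalize the expression:
  lim(x→5) (x^4 - 625)/(x - 5) = 500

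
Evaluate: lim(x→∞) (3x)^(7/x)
This is an exponential indeterminate form.

For exponential indeterminate forms, take the natural log:
  Let L = lim(x→∞) (3x)^(7/x)
  Then ln(L) = lim(x→∞) [exponent × ln(base)]
  Evaluate using L'Hôpital or standard limits, then exponentiate.
  L = 1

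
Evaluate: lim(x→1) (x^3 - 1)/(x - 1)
This is a standard limit.

Factor or rationalize the expression:
  lim(x→1) (x^3 - 1)/(x - 1) = 3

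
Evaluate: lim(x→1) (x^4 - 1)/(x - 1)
This is a standard limit.

Factor or rationalize the expression:
  lim(x→1) (x^4 - 1)/(x - 1) = 4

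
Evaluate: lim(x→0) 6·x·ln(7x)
This is a 0·∞ indeterminate form.

Rewrite 0·∞ as a quotient (0/0 or ∞/∞ form), then apply L'Hôpital's rule:
  lim(x→0) 6·x·ln(7x) = 0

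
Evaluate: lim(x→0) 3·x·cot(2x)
This is a 0·∞ indeterminate form.

Rewrite 0·∞ as a quotient (0/0 or ∞/∞ form), then apply L'Hôpital's rule:
  lim(x→0) 3·x·cot(2x) = 3/2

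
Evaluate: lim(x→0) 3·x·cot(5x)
This is a 0·∞ indeterminate form.

Rewrite 0·∞ as a quotient (0/0 or ∞/∞ form), then apply L'Hôpital's rule:
  lim(x→0) 3·x·cot(5x) = 3/5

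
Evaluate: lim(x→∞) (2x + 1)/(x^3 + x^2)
This is an ∞/∞ indeterminate form.

Apply L'Hôpital's rule: differentiate numerator and denominator separately.
  f(x) = 2·x + 1   ⇒   f'(x) = 2
  g(x) = x^3 + x^2   ⇒   g'(x) = 3·x^2 + 2·x
  lim(x→∞) f'(x)/g'(x) = lim(x→∞) (2)/(3·x^2 + 2·x)
  = 0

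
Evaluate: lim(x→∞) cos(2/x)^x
This is an exponential indeterminate form.

For exponential indeterminate forms, take the natural log:
  Let L = lim(x→∞) cos(2/x)^x
  Then ln(L) = lim(x→∞) [exponent × ln(base)]
  Evaluate using L'Hôpital or standard limits, then exponentiate.
  L = 1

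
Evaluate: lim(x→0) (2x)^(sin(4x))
This is an exponential indeterminate form.

For exponential indeterminate forms, take the natural log:
  Let L = lim(x→0) (2x)^(sin(4x))
  Then ln(L) = lim(x→0) [exponent × ln(base)]
  Evaluate using L'Hôpital or standard limits, then exponentiate.
  L = 1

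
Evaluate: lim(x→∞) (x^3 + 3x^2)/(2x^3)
This is an ∞/∞ indeterminate form.

Apply L'Hôpital's rule: differentiate numerator and denominator separately.
  f(x) = x^3 + 3·x^2   ⇒   f'(x) = 3·x^2 + 6·x
  g(x) = 2·x^3   ⇒   g'(x) = 6·x^2
  lim(x→∞) f'(x)/g'(x) = lim(x→∞) (3·x^2 + 6·x)/(6·x^2)
  = 1/2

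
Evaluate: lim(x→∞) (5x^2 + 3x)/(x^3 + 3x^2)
This is an ∞/∞ indeterminate form.

Apply L'Hôpital's rule: differentiate numerator and denominator separately.
  f(x) = 5·x^2 + 3·x   ⇒   f'(x) = 10·x + 3
  g(x) = x^3 + 3·x^2   ⇒   g'(x) = 3·x^2 + 6·x
  lim(x→∞) f'(x)/g'(x) = lim(x→∞) (10·x + 3)/(3·x^2 + 6·x)
  = 0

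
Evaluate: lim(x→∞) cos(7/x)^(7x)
This is an exponential indeterminate form.

For exponential indeterminate forms, take the natural log:
  Let L = lim(x→∞) cos(7/x)^(7x)
  Then ln(L) = lim(x→∞) [exponent × ln(base)]
  Evaluate using L'Hôpital or standard limits, then exponentiate.
  L = 1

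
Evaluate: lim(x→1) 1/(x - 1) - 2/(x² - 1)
This is an ∞-∞ indeterminate form.

Combine fractions or rationalize to convert ∞-∞ to 0/0 form:
  lim(x→1) 1/(x - 1) - 2/(x² - 1) = 1/2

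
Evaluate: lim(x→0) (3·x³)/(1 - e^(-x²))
This is a 0/0 indeterminate form.

Apply L'Hôpital's rule: differentiate numerator and denominator separately.
  f(x) = 3·x^3   ⇒   f'(x) = 9·x^2
  g(x) = 1 - e^(-x^2)   ⇒   g'(x) = 2·x·e^(-x^2)
  lim(x→0) f'(x)/g'(x) = lim(x→0) (9·x^2)/(2·x·e^(-x^2))
  = 0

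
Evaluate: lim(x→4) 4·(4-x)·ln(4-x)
This is a 0·∞ indeterminate form.

Rewrite 0·∞ as a quotient (0/0 or ∞/∞ form), then apply L'Hôpital's rule:
  lim(x→4) 4·(4-x)·ln(4-x) = 0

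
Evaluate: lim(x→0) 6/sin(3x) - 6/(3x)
This is an ∞-∞ indeterminate form.

Combine fractions or rationalize to convert ∞-∞ to 0/0 form:
  lim(x→0) 6/sin(3x) - 6/(3x) = 0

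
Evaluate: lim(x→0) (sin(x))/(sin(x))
This is a 0/0 indeterminate form.

Apply L'Hôpital's rule: differentiate numerator and denominator separately.
  f(x) = sin(x)   ⇒   f'(x) = cos(x)
  g(x) = sin(x)   ⇒   g'(x) = cos(x)
  lim(x→0) f'(x)/g'(x) = lim(x→0) (cos(x))/(cos(x))
  = 1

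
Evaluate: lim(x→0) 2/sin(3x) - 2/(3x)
This is an ∞-∞ indeterminate form.

Combine fractions or rationalize to convert ∞-∞ to 0/0 form:
  lim(x→0) 2/sin(3x) - 2/(3x) = 0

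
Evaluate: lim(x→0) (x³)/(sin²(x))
This is a 0/0 indeterminate form.

Apply L'Hôpital's rule: differentiate numerator and denominator separately.
  f(x) = x^3   ⇒   f'(x) = 3·x^2
  g(x) = sin(x)^2   ⇒   g'(x) = 2·sin(x)·cos(x)
  lim(x→0) f'(x)/g'(x) = lim(x→0) (3·x^2)/(2·sin(x)·cos(x))
  = 0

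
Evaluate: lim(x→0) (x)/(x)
This is a 0/0 indeterminate form.

Apply L'Hôpital's rule: differentiate numerator and denominator separately.
  f(x) = x   ⇒   f'(x) = 1
  g(x) = x   ⇒   g'(x) = 1
  lim(x→0) f'(x)/g'(x) = lim(x→0) (1)/(1)
  = 1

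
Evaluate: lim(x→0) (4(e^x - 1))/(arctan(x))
This is a 0/0 indeterminate form.

Apply L'Hôpital's rule: differentiate numerator and denominator separately.
  f(x) = 4·e^(x) - 4   ⇒   f'(x) = 4·e^(x)
  g(x) = atan(x)   ⇒   g'(x) = 1/(x^2 + 1)
  lim(x→0) f'(x)/g'(x) = lim(x→0) (4·e^(x))/(1/(x^2 + 1))
  = 4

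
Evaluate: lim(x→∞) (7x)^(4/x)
This is an exponential indeterminate form.

For exponential indeterminate forms, take the natural log:
  Let L = lim(x→∞) (7x)^(4/x)
  Then ln(L) = lim(x→∞) [exponent × ln(base)]
  Evaluate using L'Hôpital or standard limits, then exponentiate.
  L = 1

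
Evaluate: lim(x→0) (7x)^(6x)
This is an exponential indeterminate form.

For exponential indeterminate forms, take the natural log:
  Let L = lim(x→0) (7x)^(6x)
  Then ln(L) = lim(x→0) [exponent × ln(base)]
  Evaluate using L'Hôpital or standard limits, then exponentiate.
  L = 1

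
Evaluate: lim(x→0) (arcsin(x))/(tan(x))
This is a 0/0 indeterminate form.

Apply L'Hôpital's rule: differentiate numerator and denominator separately.
  f(x) = asin(x)   ⇒   f'(x) = 1/sqrt(1 - x^2)
  g(x) = tan(x)   ⇒   g'(x) = tan(x)^2 + 1
  lim(x→0) f'(x)/g'(x) = lim(x→0) (1/sqrt(1 - x^2))/(tan(x)^2 + 1)
  = 1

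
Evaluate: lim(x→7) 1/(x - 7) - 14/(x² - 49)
This is an ∞-∞ indeterminate form.

Combine fractions or rationalize to convert ∞-∞ to 0/0 form:
  lim(x→7) 1/(x - 7) - 14/(x² - 49) = 1/14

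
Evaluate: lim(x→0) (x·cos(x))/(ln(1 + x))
This is a 0/0 indeterminate form.

Apply L'Hôpital's rule: differentiate numerator and denominator separately.
  f(x) = x·cos(x)   ⇒   f'(x) = -x·sin(x) + cos(x)
  g(x) = ln(x + 1)   ⇒   g'(x) = 1/(x + 1)
  lim(x→0) f'(x)/g'(x) = lim(x→0) (-x·sin(x) + cos(x))/(1/(x + 1))
  = 1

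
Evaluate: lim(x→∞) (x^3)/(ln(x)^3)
This is an ∞/∞ indeterminate form.

Apply L'Hôpital's rule: differentiate numerator and denominator separately.
  f(x) = x^3   ⇒   f'(x) = 3·x^2
  g(x) = ln(x)^3   ⇒   g'(x) = 3·ln(x)^2/x
  lim(x→∞) f'(x)/g'(x) = lim(x→∞) (3·x^2)/(3·ln(x)^2/x)
  = ∞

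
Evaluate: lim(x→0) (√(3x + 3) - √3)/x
This is a standard limit.

Factor or rationalize the expression:
  lim(x→0) (√(3x + 3) - √3)/x = sqrt(3)/2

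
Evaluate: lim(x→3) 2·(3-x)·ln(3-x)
This is a 0·∞ indeterminate form.

Rewrite 0·∞ as a quotient (0/0 or ∞/∞ form), then apply L'Hôpital's rule:
  lim(x→3) 2·(3-x)·ln(3-x) = 0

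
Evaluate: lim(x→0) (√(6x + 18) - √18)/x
This is a standard limit.

Factor or rationalize the expression:
  lim(x→0) (√(6x + 18) - √18)/x = sqrt(2)/2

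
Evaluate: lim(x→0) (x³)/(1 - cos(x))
This is a 0/0 indeterminate form.

Apply L'Hôpital's rule: differentiate numerator and denominator separately.
  f(x) = x^3   ⇒   f'(x) = 3·x^2
  g(x) = 1 - cos(x)   ⇒   g'(x) = sin(x)
  lim(x→0) f'(x)/g'(x) = lim(x→0) (3·x^2)/(sin(x))
  = 0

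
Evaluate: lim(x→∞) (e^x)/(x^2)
This is an ∞/∞ indeterminate form.

Apply L'Hôpital's rule: differentiate numerator and denominator separately.
  f(x) = e^(x)   ⇒   f'(x) = e^(x)
  g(x) = x^2   ⇒   g'(x) = 2·x
  lim(x→∞) f'(x)/g'(x) = lim(x→∞) (e^(x))/(2·x)
  = ∞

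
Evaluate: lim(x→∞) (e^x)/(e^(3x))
This is an ∞/∞ indeterminate form.

Apply L'Hôpital's rule: differentiate numerator and denominator separately.
  f(x) = e^(x)   ⇒   f'(x) = e^(x)
  g(x) = e^(3·x)   ⇒   g'(x) = 3·e^(3·x)
  lim(x→∞) f'(x)/g'(x) = lim(x→∞) (e^(x))/(3·e^(3·x))
  = 0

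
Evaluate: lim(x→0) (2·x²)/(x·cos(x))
This is a 0/0 indeterminate form.

Apply L'Hôpital's rule: differentiate numerator and denominator separately.
  f(x) = 2·x^2   ⇒   f'(x) = 4·x
  g(x) = x·cos(x)   ⇒   g'(x) = -x·sin(x) + cos(x)
  lim(x→0) f'(x)/g'(x) = lim(x→0) (4·x)/(-x·sin(x) + cos(x))
  = 0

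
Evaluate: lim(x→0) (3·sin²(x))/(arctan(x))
This is a 0/0 indeterminate form.

Apply L'Hôpital's rule: differentiate numerator and denominator separately.
  f(x) = 3·sin(x)^2   ⇒   f'(x) = 6·sin(x)·cos(x)
  g(x) = atan(x)   ⇒   g'(x) = 1/(x^2 + 1)
  lim(x→0) f'(x)/g'(x) = lim(x→0) (6·sin(x)·cos(x))/(1/(x^2 + 1))
  = 0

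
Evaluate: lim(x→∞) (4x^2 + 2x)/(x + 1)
This is an ∞/∞ indeterminate form.

Apply L'Hôpital's rule: differentiate numerator and denominator separately.
  f(x) = 4·x^2 + 2·x   ⇒   f'(x) = 8·x + 2
  g(x) = x + 1   ⇒   g'(x) = 1
  lim(x→∞) f'(x)/g'(x) = lim(x→∞) (8·x + 2)/(1)
  = ∞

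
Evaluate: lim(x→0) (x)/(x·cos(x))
This is a 0/0 indeterminate form.

Apply L'Hôpital's rule: differentiate numerator and denominator separately.
  f(x) = x   ⇒   f'(x) = 1
  g(x) = x·cos(x)   ⇒   g'(x) = -x·sin(x) + cos(x)
  lim(x→0) f'(x)/g'(x) = lim(x→0) (1)/(-x·sin(x) + cos(x))
  = 1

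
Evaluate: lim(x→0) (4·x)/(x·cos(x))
This is a 0/0 indeterminate form.

Apply L'Hôpital's rule: differentiate numerator and denominator separately.
  f(x) = 4·x   ⇒   f'(x) = 4
  g(x) = x·cos(x)   ⇒   g'(x) = -x·sin(x) + cos(x)
  lim(x→0) f'(x)/g'(x) = lim(x→0) (4)/(-x·sin(x) + cos(x))
  = 4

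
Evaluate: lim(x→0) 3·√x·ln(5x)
This is a 0·∞ indeterminate form.

Rewrite 0·∞ as a quotient (0/0 or ∞/∞ form), then apply L'Hôpital's rule:
  lim(x→0) 3·√x·ln(5x) = 0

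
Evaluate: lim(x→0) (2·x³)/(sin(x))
This is a 0/0 indeterminate form.

Apply L'Hôpital's rule: differentiate numerator and denominator separately.
  f(x) = 2·x^3   ⇒   f'(x) = 6·x^2
  g(x) = sin(x)   ⇒   g'(x) = cos(x)
  lim(x→0) f'(x)/g'(x) = lim(x→0) (6·x^2)/(cos(x))
  = 0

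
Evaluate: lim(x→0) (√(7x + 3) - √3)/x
This is a standard limit.

Factor or rationalize the expression:
  lim(x→0) (√(7x + 3) - √3)/x = 7·sqrt(3)/6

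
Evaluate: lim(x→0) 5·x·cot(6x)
This is a 0·∞ indeterminate form.

Rewrite 0·∞ as a quotient (0/0 or ∞/∞ form), then apply L'Hôpital's rule:
  lim(x→0) 5·x·cot(6x) = 5/6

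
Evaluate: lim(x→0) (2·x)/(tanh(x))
This is a 0/0 indeterminate form.

Apply L'Hôpital's rule: differentiate numerator and denominator separately.
  f(x) = 2·x   ⇒   f'(x) = 2
  g(x) = tanh(x)   ⇒   g'(x) = 1 - tanh(x)^2
  lim(x→0) f'(x)/g'(x) = lim(x→0) (2)/(1 - tanh(x)^2)
  = 2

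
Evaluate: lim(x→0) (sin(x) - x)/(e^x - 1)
This is a 0/0 indeterminate form.

Apply L'Hôpital's rule: differentiate numerator and denominator separately.
  f(x) = -x + sin(x)   ⇒   f'(x) = cos(x) - 1
  g(x) = e^(x) - 1   ⇒   g'(x) = e^(x)
  lim(x→0) f'(x)/g'(x) = lim(x→0) (cos(x) - 1)/(e^(x))
  = 0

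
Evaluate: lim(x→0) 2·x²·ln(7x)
This is a 0·∞ indeterminate form.

Rewrite 0·∞ as a quotient (0/0 or ∞/∞ form), then apply L'Hôpital's rule:
  lim(x→0) 2·x²·ln(7x) = 0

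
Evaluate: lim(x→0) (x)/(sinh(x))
This is a 0/0 indeterminate form.

Apply L'Hôpital's rule: differentiate numerator and denominator separately.
  f(x) = x   ⇒   f'(x) = 1
  g(x) = sinh(x)   ⇒   g'(x) = cosh(x)
  lim(x→0) f'(x)/g'(x) = lim(x→0) (1)/(cosh(x))
  = 1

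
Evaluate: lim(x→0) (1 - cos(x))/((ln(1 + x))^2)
This is a 0/0 indeterminate form.

Apply L'Hôpital's rule: differentiate numerator and denominator separately.
  f(x) = 1 - cos(x)   ⇒   f'(x) = sin(x)
  g(x) = ln(x + 1)^2   ⇒   g'(x) = 2·ln(x + 1)/(x + 1)
  lim(x→0) f'(x)/g'(x) = lim(x→0) (sin(x))/(2·ln(x + 1)/(x + 1))
  = 1/2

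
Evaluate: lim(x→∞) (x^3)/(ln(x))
This is an ∞/∞ indeterminate form.

Apply L'Hôpital's rule: differentiate numerator and denominator separately.
  f(x) = x^3   ⇒   f'(x) = 3·x^2
  g(x) = ln(x)   ⇒   g'(x) = 1/x
  lim(x→∞) f'(x)/g'(x) = lim(x→∞) (3·x^2)/(1/x)
  = ∞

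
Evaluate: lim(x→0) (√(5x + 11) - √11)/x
This is a standard limit.

Factor or rationalize the expression:
  lim(x→0) (√(5x + 11) - √11)/x = 5·sqrt(11)/22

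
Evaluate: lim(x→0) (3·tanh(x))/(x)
This is a 0/0 indeterminate form.

Apply L'Hôpital's rule: differentiate numerator and denominator separately.
  f(x) = 3·tanh(x)   ⇒   f'(x) = 3 - 3·tanh(x)^2
  g(x) = x   ⇒   g'(x) = 1
  lim(x→0) f'(x)/g'(x) = lim(x→0) (3 - 3·tanh(x)^2)/(1)
  = 3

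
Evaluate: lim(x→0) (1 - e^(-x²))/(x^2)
This is a 0/0 indeterminate form.

Apply L'Hôpital's rule: differentiate numerator and denominator separately.
  f(x) = 1 - e^(-x^2)   ⇒   f'(x) = 2·x·e^(-x^2)
  g(x) = x^2   ⇒   g'(x) = 2·x
  lim(x→0) f'(x)/g'(x) = lim(x→0) (2·x·e^(-x^2))/(2·x)
  = 1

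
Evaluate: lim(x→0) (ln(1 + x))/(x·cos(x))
This is a 0/0 indeterminate form.

Apply L'Hôpital's rule: differentiate numerator and denominator separately.
  f(x) = ln(x + 1)   ⇒   f'(x) = 1/(x + 1)
  g(x) = x·cos(x)   ⇒   g'(x) = -x·sin(x) + cos(x)
  lim(x→0) f'(x)/g'(x) = lim(x→0) (1/(x + 1))/(-x·sin(x) + cos(x))
  = 1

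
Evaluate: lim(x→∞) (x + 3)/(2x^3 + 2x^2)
This is an ∞/∞ indeterminate form.

Apply L'Hôpital's rule: differentiate numerator and denominator separately.
  f(x) = x + 3   ⇒   f'(x) = 1
  g(x) = 2·x^3 + 2·x^2   ⇒   g'(x) = 6·x^2 + 4·x
  lim(x→∞) f'(x)/g'(x) = lim(x→∞) (1)/(6·x^2 + 4·x)
  = 0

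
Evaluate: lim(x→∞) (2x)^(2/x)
This is an exponential indeterminate form.

For exponential indeterminate forms, take the natural log:
  Let L = lim(x→∞) (2x)^(2/x)
  Then ln(L) = lim(x→∞) [exponent × ln(base)]
  Evaluate using L'Hôpital or standard limits, then exponentiate.
  L = 1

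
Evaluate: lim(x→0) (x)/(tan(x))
This is a 0/0 indeterminate form.

Apply L'Hôpital's rule: differentiate numerator and denominator separately.
  f(x) = x   ⇒   f'(x) = 1
  g(x) = tan(x)   ⇒   g'(x) = tan(x)^2 + 1
  lim(x→0) f'(x)/g'(x) = lim(x→0) (1)/(tan(x)^2 + 1)
  = 1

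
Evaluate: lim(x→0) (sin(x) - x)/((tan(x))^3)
This is a 0/0 indeterminate form.

Apply L'Hôpital's rule: differentiate numerator and denominator separately.
  f(x) = -x + sin(x)   ⇒   f'(x) = cos(x) - 1
  g(x) = tan(x)^3   ⇒   g'(x) = (3·tan(x)^2 + 3)·tan(x)^2
  lim(x→0) f'(x)/g'(x) = lim(x→0) (cos(x) - 1)/((3·tan(x)^2 + 3)·tan(x)^2)
  = -1/6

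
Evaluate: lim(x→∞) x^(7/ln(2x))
This is an exponential indeterminate form.

For exponential indeterminate forms, take the natural log:
  Let L = lim(x→∞) x^(7/ln(2x))
  Then ln(L) = lim(x→∞) [exponent × ln(base)]
  Evaluate using L'Hôpital or standard limits, then exponentiate.
  L = e^(7)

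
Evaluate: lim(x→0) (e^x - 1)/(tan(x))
This is a 0/0 indeterminate form.

Apply L'Hôpital's rule: differentiate numerator and denominator separately.
  f(x) = e^(x) - 1   ⇒   f'(x) = e^(x)
  g(x) = tan(x)   ⇒   g'(x) = tan(x)^2 + 1
  lim(x→0) f'(x)/g'(x) = lim(x→0) (e^(x))/(tan(x)^2 + 1)
  = 1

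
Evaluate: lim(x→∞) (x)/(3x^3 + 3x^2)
This is an ∞/∞ indeterminate form.

Apply L'Hôpital's rule: differentiate numerator and denominator separately.
  f(x) = x   ⇒   f'(x) = 1
  g(x) = 3·x^3 + 3·x^2   ⇒   g'(x) = 9·x^2 + 6·x
  lim(x→∞) f'(x)/g'(x) = lim(x→∞) (1)/(9·x^2 + 6·x)
  = 0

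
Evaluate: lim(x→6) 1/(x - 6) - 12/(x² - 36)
This is an ∞-∞ indeterminate form.

Combine fractions or rationalize to convert ∞-∞ to 0/0 form:
  lim(x→6) 1/(x - 6) - 12/(x² - 36) = 1/12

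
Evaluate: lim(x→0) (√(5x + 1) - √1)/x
This is a standard limit.

Factor or rationalize the expression:
  lim(x→0) (√(5x + 1) - √1)/x = 5/2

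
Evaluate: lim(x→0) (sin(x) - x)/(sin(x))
This is a 0/0 indeterminate form.

Apply L'Hôpital's rule: differentiate numerator and denominator separately.
  f(x) = -x + sin(x)   ⇒   f'(x) = cos(x) - 1
  g(x) = sin(x)   ⇒   g'(x) = cos(x)
  lim(x→0) f'(x)/g'(x) = lim(x→0) (cos(x) - 1)/(cos(x))
  = 0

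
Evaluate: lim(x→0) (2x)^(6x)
This is an exponential indeterminate form.

For exponential indeterminate forms, take the natural log:
  Let L = lim(x→0) (2x)^(6x)
  Then ln(L) = lim(x→0) [exponent × ln(base)]
  Evaluate using L'Hôpital or standard limits, then exponentiate.
  L = 1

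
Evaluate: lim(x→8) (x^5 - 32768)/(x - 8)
This is a standard limit.

Factor or rationalize the expression:
  lim(x→8) (x^5 - 32768)/(x - 8) = 20480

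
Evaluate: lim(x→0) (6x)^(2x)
This is an exponential indeterminate form.

For exponential indeterminate forms, take the natural log:
  Let L = lim(x→0) (6x)^(2x)
  Then ln(L) = lim(x→0) [exponent × ln(base)]
  Evaluate using L'Hôpital or standard limits, then exponentiate.
  L = 1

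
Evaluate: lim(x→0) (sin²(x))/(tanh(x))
This is a 0/0 indeterminate form.

Apply L'Hôpital's rule: differentiate numerator and denominator separately.
  f(x) = sin(x)^2   ⇒   f'(x) = 2·sin(x)·cos(x)
  g(x) = tanh(x)   ⇒   g'(x) = 1 - tanh(x)^2
  lim(x→0) f'(x)/g'(x) = lim(x→0) (2·sin(x)·cos(x))/(1 - tanh(x)^2)
  = 0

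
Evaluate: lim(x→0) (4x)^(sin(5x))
This is an exponential indeterminate form.

For exponential indeterminate forms, take the natural log:
  Let L = lim(x→0) (4x)^(sin(5x))
  Then ln(L) = lim(x→0) [exponent × ln(base)]
  Evaluate using L'Hôpital or standard limits, then exponentiate.
  L = 1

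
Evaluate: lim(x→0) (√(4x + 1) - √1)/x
This is a standard limit.

Factor or rationalize the expression:
  lim(x→0) (√(4x + 1) - √1)/x = 2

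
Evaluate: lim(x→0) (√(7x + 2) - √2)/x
This is a standard limit.

Factor or rationalize the expression:
  lim(x→0) (√(7x + 2) - √2)/x = 7·sqrt(2)/4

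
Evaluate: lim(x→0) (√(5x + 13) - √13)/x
This is a standard limit.

Factor or rationalize the expression:
  lim(x→0) (√(5x + 13) - √13)/x = 5·sqrt(13)/26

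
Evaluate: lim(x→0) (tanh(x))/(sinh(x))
This is a 0/0 indeterminate form.

Apply L'Hôpital's rule: differentiate numerator and denominator separately.
  f(x) = tanh(x)   ⇒   f'(x) = 1 - tanh(x)^2
  g(x) = sinh(x)   ⇒   g'(x) = cosh(x)
  lim(x→0) f'(x)/g'(x) = lim(x→0) (1 - tanh(x)^2)/(cosh(x))
  = 1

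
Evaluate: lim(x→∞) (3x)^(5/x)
This is an exponential indeterminate form.

For exponential indeterminate forms, take the natural log:
  Let L = lim(x→∞) (3x)^(5/x)
  Then ln(L) = lim(x→∞) [exponent × ln(base)]
  Evaluate using L'Hôpital or standard limits, then exponentiate.
  L = 1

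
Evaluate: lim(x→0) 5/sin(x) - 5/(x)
This is an ∞-∞ indeterminate form.

Combine fractions or rationalize to convert ∞-∞ to 0/0 form:
  lim(x→0) 5/sin(x) - 5/(x) = 0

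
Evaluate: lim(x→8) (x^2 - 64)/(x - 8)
This is a standard limit.

Factor or rationalize the expression:
  lim(x→8) (x^2 - 64)/(x - 8) = 16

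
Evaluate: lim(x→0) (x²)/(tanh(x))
This is a 0/0 indeterminate form.

Apply L'Hôpital's rule: differentiate numerator and denominator separately.
  f(x) = x^2   ⇒   f'(x) = 2·x
  g(x) = tanh(x)   ⇒   g'(x) = 1 - tanh(x)^2
  lim(x→0) f'(x)/g'(x) = lim(x→0) (2·x)/(1 - tanh(x)^2)
  = 0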